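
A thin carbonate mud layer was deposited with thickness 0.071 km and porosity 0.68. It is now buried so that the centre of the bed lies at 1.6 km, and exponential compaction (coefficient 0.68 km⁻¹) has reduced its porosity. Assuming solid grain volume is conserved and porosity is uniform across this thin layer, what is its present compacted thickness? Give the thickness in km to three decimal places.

0.029 km

Porosity at 1.6 km: phi = 0.68·exp(−0.68×1.6) = 0.2291
Solid-volume conservation: h(1−phi) = h₀(1−phi₀) ⇒ h = h₀·(1−phi₀)/(1−phi)
h = 0.071 × (1 − 0.68)/(1 − 0.2291) = 0.071 × 0.4151 = 0.0295 km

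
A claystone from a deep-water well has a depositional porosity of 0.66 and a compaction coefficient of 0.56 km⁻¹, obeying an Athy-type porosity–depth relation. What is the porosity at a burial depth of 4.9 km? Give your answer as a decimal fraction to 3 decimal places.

n = n₀·exp(−c·z) = 0.66 × exp(−0.56 × 4.9) = 0.66 × exp(−2.744)
  = 0.66 × 0.0643 = 0.0424

0.042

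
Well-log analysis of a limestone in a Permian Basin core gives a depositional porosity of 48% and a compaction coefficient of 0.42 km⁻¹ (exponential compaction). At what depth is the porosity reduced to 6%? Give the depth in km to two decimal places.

4.95 km

Invert Athy's law: Z = ln(n₀/n) / β
Z = ln(0.48/0.06) / 0.42 = ln(8) / 0.42 = 2.0794 / 0.42 = 4.951 km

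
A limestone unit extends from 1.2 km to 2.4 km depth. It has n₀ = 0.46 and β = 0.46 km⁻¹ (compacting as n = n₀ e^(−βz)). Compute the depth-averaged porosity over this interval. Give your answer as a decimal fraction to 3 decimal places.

⟨n⟩ = (1/(z₂−z₁)) ∫ n₀ e^(−βz) dz = n₀·(e^(−β·z₁) − e^(−β·z₂)) / (β·(z₂−z₁))
e^(−0.46×1.2) = 0.5758; e^(−0.46×2.4) = 0.3315
⟨n⟩ = 0.46 × (0.5758 − 0.3315) / (0.46 × 1.2) = 0.46 × 0.4425 = 0.2035

0.204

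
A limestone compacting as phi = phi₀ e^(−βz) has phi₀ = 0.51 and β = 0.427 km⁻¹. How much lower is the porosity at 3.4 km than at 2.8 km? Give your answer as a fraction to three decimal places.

phi(2.8) = 0.51·e^(−0.427×2.8) = 0.1543
phi(3.4) = 0.51·e^(−0.427×3.4) = 0.1194
Δphi = 0.1543 − 0.1194 = 0.0349

0.035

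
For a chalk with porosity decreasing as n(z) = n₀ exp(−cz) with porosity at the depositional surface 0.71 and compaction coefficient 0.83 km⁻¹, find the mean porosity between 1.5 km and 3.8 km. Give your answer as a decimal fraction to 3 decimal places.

0.091

⟨n⟩ = (1/(z₂−z₁)) ∫ n₀ e^(−cz) dz = n₀·(e^(−c·z₁) − e^(−c·z₂)) / (c·(z₂−z₁))
e^(−0.83×1.5) = 0.2879; e^(−0.83×3.8) = 0.0427
⟨n⟩ = 0.71 × (0.2879 − 0.0427) / (0.83 × 2.3) = 0.71 × 0.1285 = 0.0912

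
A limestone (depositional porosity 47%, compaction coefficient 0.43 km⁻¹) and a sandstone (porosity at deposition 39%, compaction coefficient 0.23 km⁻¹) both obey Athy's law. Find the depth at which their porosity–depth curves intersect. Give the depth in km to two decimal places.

0.93 km

Set n₀ₐ e^(−βₐz) = n₀ᵦ e^(−βᵦz) ⇒ ln(n₀ₐ/n₀ᵦ) = (βₐ − βᵦ)·z
z = ln(0.47/0.39) / (0.43 − 0.23) = 0.1866 / 0.2 = 0.933 km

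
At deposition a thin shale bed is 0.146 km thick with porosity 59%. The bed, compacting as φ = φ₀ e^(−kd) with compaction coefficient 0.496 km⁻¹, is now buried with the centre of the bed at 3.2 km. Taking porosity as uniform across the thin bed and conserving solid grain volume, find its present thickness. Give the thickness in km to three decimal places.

0.068 km

Porosity at 3.2 km: φ = 0.59·exp(−0.496×3.2) = 0.1207
Solid-volume conservation: h(1−φ) = h₀(1−φ₀) ⇒ h = h₀·(1−φ₀)/(1−φ)
h = 0.146 × (1 − 0.59)/(1 − 0.1207) = 0.146 × 0.4663 = 0.0681 km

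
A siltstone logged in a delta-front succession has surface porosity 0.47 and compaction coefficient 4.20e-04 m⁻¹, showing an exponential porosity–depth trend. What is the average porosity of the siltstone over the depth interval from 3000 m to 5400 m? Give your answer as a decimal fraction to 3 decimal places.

Working in km (1 km = 1000 m; c in km⁻¹ = c in m⁻¹ × 1000):
⟨φ⟩ = (1/(d₂−d₁)) ∫ φ₀ e^(−cd) dd = φ₀·(e^(−c·d₁) − e^(−c·d₂)) / (c·(d₂−d₁))
e^(−0.42×3) = 0.2837; e^(−0.42×5.4) = 0.1035
⟨φ⟩ = 0.47 × (0.2837 − 0.1035) / (0.42 × 2.4) = 0.47 × 0.1787 = 0.0840

0.084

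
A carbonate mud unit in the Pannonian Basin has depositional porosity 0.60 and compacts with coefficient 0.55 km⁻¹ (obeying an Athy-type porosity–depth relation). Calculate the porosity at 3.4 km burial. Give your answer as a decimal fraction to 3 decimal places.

φ = φ₀·exp(−c·Z) = 0.6 × exp(−0.55 × 3.4) = 0.6 × exp(−1.87)
  = 0.6 × 0.1541 = 0.0925

0.092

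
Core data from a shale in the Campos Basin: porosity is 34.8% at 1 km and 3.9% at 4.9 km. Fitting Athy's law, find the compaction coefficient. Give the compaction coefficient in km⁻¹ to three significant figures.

Athy: phi(Z) = phi₀ e^(−cZ) ⇒ phi₁/phi₂ = e^{c(Z₂−Z₁)} ⇒ c = ln(phi₁/phi₂)/(Z₂−Z₁)
c = ln(0.348/0.039) / (4.9 − 1) = ln(8.923) / 3.9 = 2.1886 / 3.9 = 0.5612 km⁻¹

0.561 km⁻¹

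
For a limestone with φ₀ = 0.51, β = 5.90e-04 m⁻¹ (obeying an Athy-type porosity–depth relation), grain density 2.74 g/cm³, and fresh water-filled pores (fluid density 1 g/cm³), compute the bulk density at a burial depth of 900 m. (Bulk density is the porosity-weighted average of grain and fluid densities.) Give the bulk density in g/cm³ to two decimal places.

Working in km (1 km = 1000 m; β in km⁻¹ = β in m⁻¹ × 1000):
Porosity at depth: φ = 0.51·exp(−0.59×0.9) = 0.51×0.5880 = 0.2999
Bulk density: ρ_b = (1−φ)ρ_g + φ·ρ_f = 0.7001×2.74 + 0.2999×1
       = 1.918 + 0.300 = 2.218 g/cm³

2.22 g/cm³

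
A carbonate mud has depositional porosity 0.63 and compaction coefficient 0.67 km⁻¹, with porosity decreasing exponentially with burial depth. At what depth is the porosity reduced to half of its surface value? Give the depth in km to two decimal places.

1.03 km

n/n₀ = 1/2 ⇒ exp(−β·Z) = 1/2 ⇒ Z = ln(2) / β
Z = 0.6931 / 0.67 = 1.035 km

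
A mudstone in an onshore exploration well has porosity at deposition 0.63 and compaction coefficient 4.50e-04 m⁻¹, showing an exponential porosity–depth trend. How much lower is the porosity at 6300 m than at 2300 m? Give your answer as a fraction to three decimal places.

Working in km (1 km = 1000 m; β in km⁻¹ = β in m⁻¹ × 1000):
φ(2.3) = 0.63·e^(−0.45×2.3) = 0.2238
φ(6.3) = 0.63·e^(−0.45×6.3) = 0.0370
Δφ = 0.2238 − 0.0370 = 0.1868

0.187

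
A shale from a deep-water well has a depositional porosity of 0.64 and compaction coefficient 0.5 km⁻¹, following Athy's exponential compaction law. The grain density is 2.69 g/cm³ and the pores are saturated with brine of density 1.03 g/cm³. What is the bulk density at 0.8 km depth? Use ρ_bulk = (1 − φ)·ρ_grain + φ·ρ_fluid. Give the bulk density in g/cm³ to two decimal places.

Porosity at depth: φ = 0.64·exp(−0.5×0.8) = 0.64×0.6703 = 0.4290
Bulk density: ρ_b = (1−φ)ρ_g + φ·ρ_f = 0.5710×2.69 + 0.4290×1.03
       = 1.536 + 0.442 = 1.978 g/cm³

1.98 g/cm³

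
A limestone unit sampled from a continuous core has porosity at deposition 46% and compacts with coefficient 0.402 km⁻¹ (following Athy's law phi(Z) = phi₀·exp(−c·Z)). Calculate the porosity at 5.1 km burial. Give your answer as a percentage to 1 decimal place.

5.9%

phi = phi₀·exp(−c·Z) = 0.46 × exp(−0.402 × 5.1) = 0.46 × exp(−2.05)
  = 0.46 × 0.1287 = 0.0592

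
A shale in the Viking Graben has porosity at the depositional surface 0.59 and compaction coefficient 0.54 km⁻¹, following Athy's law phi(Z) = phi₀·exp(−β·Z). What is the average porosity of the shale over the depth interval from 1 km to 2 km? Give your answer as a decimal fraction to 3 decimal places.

⟨phi⟩ = (1/(Z₂−Z₁)) ∫ phi₀ e^(−βZ) dZ = phi₀·(e^(−β·Z₁) − e^(−β·Z₂)) / (β·(Z₂−Z₁))
e^(−0.54×1) = 0.5827; e^(−0.54×2) = 0.3396
⟨phi⟩ = 0.59 × (0.5827 − 0.3396) / (0.54 × 1) = 0.59 × 0.4503 = 0.2657

0.266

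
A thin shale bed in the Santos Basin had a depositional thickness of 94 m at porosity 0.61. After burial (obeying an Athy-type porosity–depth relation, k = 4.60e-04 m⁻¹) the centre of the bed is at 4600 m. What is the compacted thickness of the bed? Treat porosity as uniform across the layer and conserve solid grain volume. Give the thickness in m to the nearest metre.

40 m

Working in km (1 km = 1000 m; k in km⁻¹ = k in m⁻¹ × 1000):
Porosity at 4.6 km: n = 0.61·exp(−0.46×4.6) = 0.0735
Solid-volume conservation: h(1−n) = h₀(1−n₀) ⇒ h = h₀·(1−n₀)/(1−n)
h = 0.094 × (1 − 0.61)/(1 − 0.0735) = 0.094 × 0.4209 = 0.0396 km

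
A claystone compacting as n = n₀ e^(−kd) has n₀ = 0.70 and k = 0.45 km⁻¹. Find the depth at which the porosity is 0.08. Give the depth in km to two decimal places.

4.82 km

Invert Athy's law: d = ln(n₀/n) / k
d = ln(0.7/0.08) / 0.45 = ln(8.75) / 0.45 = 2.1691 / 0.45 = 4.820 km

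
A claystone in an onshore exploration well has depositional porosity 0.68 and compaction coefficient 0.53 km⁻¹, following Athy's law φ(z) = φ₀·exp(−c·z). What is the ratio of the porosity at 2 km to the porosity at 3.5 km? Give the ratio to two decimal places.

φ(z₁)/φ(z₂) = e^(−c·z₁)/e^(−c·z₂) = e^{c(z₂−z₁)}
= exp(0.53 × 1.5) = exp(0.795) = 2.2144

2.21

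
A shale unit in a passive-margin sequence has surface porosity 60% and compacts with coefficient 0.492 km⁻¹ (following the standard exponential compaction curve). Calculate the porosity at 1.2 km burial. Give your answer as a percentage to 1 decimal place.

33.2%

φ = φ₀·exp(−k·d) = 0.6 × exp(−0.492 × 1.2) = 0.6 × exp(−0.5904)
  = 0.6 × 0.5541 = 0.3325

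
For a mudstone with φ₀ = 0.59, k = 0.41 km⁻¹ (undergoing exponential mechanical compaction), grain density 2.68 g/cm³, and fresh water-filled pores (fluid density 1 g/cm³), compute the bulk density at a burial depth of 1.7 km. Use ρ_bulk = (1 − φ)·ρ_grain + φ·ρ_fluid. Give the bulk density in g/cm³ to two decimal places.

Porosity at depth: φ = 0.59·exp(−0.41×1.7) = 0.59×0.4981 = 0.2939
Bulk density: ρ_b = (1−φ)ρ_g + φ·ρ_f = 0.7061×2.68 + 0.2939×1
       = 1.892 + 0.294 = 2.186 g/cm³

2.19 g/cm³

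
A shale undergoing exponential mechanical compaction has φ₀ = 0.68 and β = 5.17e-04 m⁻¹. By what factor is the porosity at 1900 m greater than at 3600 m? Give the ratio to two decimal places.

Working in km (1 km = 1000 m; β in km⁻¹ = β in m⁻¹ × 1000):
φ(Z₁)/φ(Z₂) = e^(−β·Z₁)/e^(−β·Z₂) = e^{β(Z₂−Z₁)}
= exp(0.517 × 1.7) = exp(0.8789) = 2.4082

2.41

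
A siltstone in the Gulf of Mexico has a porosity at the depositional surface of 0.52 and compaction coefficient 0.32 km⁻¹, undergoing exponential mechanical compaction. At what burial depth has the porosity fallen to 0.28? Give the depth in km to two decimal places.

1.93 km

Invert Athy's law: z = ln(phi₀/phi) / k
z = ln(0.52/0.28) / 0.32 = ln(1.857) / 0.32 = 0.6190 / 0.32 = 1.934 km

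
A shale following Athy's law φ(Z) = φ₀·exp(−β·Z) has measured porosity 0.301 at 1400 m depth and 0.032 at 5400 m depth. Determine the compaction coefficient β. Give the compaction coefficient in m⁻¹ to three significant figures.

0.000560 m⁻¹

Working in km (1 km = 1000 m; β in km⁻¹ = β in m⁻¹ × 1000):
Athy: φ(Z) = φ₀ e^(−βZ) ⇒ φ₁/φ₂ = e^{β(Z₂−Z₁)} ⇒ β = ln(φ₁/φ₂)/(Z₂−Z₁)
β = ln(0.301/0.032) / (5.4 − 1.4) = ln(9.406) / 4 = 2.2414 / 4 = 0.5603 km⁻¹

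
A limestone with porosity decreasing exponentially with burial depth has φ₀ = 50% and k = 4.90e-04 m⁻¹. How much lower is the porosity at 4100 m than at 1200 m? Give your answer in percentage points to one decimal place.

21.1 percentage points

Working in km (1 km = 1000 m; k in km⁻¹ = k in m⁻¹ × 1000):
φ(1.2) = 0.5·e^(−0.49×1.2) = 0.2777
φ(4.1) = 0.5·e^(−0.49×4.1) = 0.0671
Δφ = 0.2777 − 0.0671 = 0.2107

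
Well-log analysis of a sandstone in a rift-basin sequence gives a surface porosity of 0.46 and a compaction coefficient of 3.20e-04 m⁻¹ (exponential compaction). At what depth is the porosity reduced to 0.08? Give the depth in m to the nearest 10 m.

Working in km (1 km = 1000 m; k in km⁻¹ = k in m⁻¹ × 1000):
Invert Athy's law: Z = ln(n₀/n) / k
Z = ln(0.46/0.08) / 0.32 = ln(5.75) / 0.32 = 1.7492 / 0.32 = 5.466 km

5470 m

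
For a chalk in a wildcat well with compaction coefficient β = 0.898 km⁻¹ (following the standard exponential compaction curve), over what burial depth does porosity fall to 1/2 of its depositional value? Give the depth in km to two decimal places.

0.77 km

n/n₀ = 1/2 ⇒ exp(−β·Z) = 1/2 ⇒ Z = ln(2) / β
Z = 0.6931 / 0.898 = 0.772 km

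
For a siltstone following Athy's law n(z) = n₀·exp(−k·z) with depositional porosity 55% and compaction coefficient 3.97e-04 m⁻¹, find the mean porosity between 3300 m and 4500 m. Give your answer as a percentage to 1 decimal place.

11.8%

Working in km (1 km = 1000 m; k in km⁻¹ = k in m⁻¹ × 1000):
⟨n⟩ = (1/(z₂−z₁)) ∫ n₀ e^(−kz) dz = n₀·(e^(−k·z₁) − e^(−k·z₂)) / (k·(z₂−z₁))
e^(−0.397×3.3) = 0.2698; e^(−0.397×4.5) = 0.1675
⟨n⟩ = 0.55 × (0.2698 − 0.1675) / (0.397 × 1.2) = 0.55 × 0.2146 = 0.1180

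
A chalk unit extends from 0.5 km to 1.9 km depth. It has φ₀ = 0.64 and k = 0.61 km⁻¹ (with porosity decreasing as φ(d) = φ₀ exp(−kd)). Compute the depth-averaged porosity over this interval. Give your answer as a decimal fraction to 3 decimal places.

⟨φ⟩ = (1/(d₂−d₁)) ∫ φ₀ e^(−kd) dd = φ₀·(e^(−k·d₁) − e^(−k·d₂)) / (k·(d₂−d₁))
e^(−0.61×0.5) = 0.7371; e^(−0.61×1.9) = 0.3138
⟨φ⟩ = 0.64 × (0.7371 − 0.3138) / (0.61 × 1.4) = 0.64 × 0.4957 = 0.3172

0.317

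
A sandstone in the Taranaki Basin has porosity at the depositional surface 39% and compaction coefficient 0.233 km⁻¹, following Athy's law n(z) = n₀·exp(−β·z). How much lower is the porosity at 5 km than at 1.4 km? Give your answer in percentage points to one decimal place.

n(1.4) = 0.39·e^(−0.233×1.4) = 0.2814
n(5) = 0.39·e^(−0.233×5) = 0.1216
Δn = 0.2814 − 0.1216 = 0.1598

16.0 percentage points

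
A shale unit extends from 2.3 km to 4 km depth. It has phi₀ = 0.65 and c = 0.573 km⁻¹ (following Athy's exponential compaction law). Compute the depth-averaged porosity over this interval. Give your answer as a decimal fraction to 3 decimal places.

0.111

⟨phi⟩ = (1/(Z₂−Z₁)) ∫ phi₀ e^(−cZ) dZ = phi₀·(e^(−c·Z₁) − e^(−c·Z₂)) / (c·(Z₂−Z₁))
e^(−0.573×2.3) = 0.2677; e^(−0.573×4) = 0.1011
⟨phi⟩ = 0.65 × (0.2677 − 0.1011) / (0.573 × 1.7) = 0.65 × 0.1711 = 0.1112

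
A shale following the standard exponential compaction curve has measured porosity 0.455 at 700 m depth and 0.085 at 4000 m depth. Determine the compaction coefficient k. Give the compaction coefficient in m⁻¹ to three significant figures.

Working in km (1 km = 1000 m; k in km⁻¹ = k in m⁻¹ × 1000):
Athy: phi(d) = phi₀ e^(−kd) ⇒ phi₁/phi₂ = e^{k(d₂−d₁)} ⇒ k = ln(phi₁/phi₂)/(d₂−d₁)
k = ln(0.455/0.085) / (4 − 0.7) = ln(5.353) / 3.3 = 1.6776 / 3.3 = 0.5084 km⁻¹

0.000508 m⁻¹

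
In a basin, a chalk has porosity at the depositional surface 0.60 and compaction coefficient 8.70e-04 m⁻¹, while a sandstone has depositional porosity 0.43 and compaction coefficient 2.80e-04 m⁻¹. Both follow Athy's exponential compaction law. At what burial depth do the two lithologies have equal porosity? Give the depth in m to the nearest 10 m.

560 m

Working in km (1 km = 1000 m; c in km⁻¹ = c in m⁻¹ × 1000):
Set phi₀ₐ e^(−cₐZ) = phi₀ᵦ e^(−cᵦZ) ⇒ ln(phi₀ₐ/phi₀ᵦ) = (cₐ − cᵦ)·Z
Z = ln(0.6/0.43) / (0.87 − 0.28) = 0.3331 / 0.59 = 0.565 km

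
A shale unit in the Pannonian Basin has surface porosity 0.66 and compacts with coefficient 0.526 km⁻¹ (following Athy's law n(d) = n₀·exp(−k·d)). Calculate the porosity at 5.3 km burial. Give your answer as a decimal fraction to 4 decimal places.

0.0406

n = n₀·exp(−k·d) = 0.66 × exp(−0.526 × 5.3) = 0.66 × exp(−2.788)
  = 0.66 × 0.0616 = 0.0406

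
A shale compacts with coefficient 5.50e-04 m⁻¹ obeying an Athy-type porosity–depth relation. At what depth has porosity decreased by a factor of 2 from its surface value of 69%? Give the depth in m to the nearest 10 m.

Working in km (1 km = 1000 m; c in km⁻¹ = c in m⁻¹ × 1000):
φ/φ₀ = 1/2 ⇒ exp(−c·z) = 1/2 ⇒ z = ln(2) / c
z = 0.6931 / 0.55 = 1.260 km

1260 m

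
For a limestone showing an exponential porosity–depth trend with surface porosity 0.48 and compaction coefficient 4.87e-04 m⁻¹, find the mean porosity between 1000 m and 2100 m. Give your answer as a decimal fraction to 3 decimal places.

Working in km (1 km = 1000 m; c in km⁻¹ = c in m⁻¹ × 1000):
⟨φ⟩ = (1/(d₂−d₁)) ∫ φ₀ e^(−cd) dd = φ₀·(e^(−c·d₁) − e^(−c·d₂)) / (c·(d₂−d₁))
e^(−0.487×1) = 0.6145; e^(−0.487×2.1) = 0.3596
⟨φ⟩ = 0.48 × (0.6145 − 0.3596) / (0.487 × 1.1) = 0.48 × 0.4757 = 0.2283

0.228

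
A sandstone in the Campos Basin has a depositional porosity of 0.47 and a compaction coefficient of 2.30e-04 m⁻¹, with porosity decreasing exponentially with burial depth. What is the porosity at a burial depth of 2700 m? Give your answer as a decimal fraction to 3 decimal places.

Working in km (1 km = 1000 m; β in km⁻¹ = β in m⁻¹ × 1000):
phi = phi₀·exp(−β·d) = 0.47 × exp(−0.23 × 2.7) = 0.47 × exp(−0.621)
  = 0.47 × 0.5374 = 0.2526

0.253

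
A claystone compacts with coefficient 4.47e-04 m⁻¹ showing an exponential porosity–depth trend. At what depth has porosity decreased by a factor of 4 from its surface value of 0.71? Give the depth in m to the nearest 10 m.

Working in km (1 km = 1000 m; β in km⁻¹ = β in m⁻¹ × 1000):
phi/phi₀ = 1/4 ⇒ exp(−β·z) = 1/4 ⇒ z = ln(4) / β
z = 1.3863 / 0.447 = 3.101 km

3100 m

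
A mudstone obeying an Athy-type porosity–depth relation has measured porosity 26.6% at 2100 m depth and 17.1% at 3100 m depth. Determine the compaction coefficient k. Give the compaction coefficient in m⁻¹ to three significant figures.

0.000442 m⁻¹

Working in km (1 km = 1000 m; k in km⁻¹ = k in m⁻¹ × 1000):
Athy: phi(Z) = phi₀ e^(−kZ) ⇒ phi₁/phi₂ = e^{k(Z₂−Z₁)} ⇒ k = ln(phi₁/phi₂)/(Z₂−Z₁)
k = ln(0.266/0.171) / (3.1 − 2.1) = ln(1.556) / 1 = 0.4418 / 1 = 0.4418 km⁻¹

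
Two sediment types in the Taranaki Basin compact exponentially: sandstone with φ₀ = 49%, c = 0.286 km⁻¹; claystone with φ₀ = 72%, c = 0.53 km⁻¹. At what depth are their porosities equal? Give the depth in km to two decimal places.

1.58 km

Set φ₀ₐ e^(−cₐd) = φ₀ᵦ e^(−cᵦd) ⇒ ln(φ₀ₐ/φ₀ᵦ) = (cₐ − cᵦ)·d
d = ln(0.49/0.72) / (0.286 − 0.53) = -0.3848 / -0.244 = 1.577 km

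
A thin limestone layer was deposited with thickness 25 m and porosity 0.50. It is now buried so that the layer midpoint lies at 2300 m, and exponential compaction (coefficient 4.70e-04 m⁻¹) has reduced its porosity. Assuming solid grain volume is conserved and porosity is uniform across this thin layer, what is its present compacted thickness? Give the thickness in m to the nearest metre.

Working in km (1 km = 1000 m; β in km⁻¹ = β in m⁻¹ × 1000):
Porosity at 2.3 km: n = 0.5·exp(−0.47×2.3) = 0.1696
Solid-volume conservation: h(1−n) = h₀(1−n₀) ⇒ h = h₀·(1−n₀)/(1−n)
h = 0.025 × (1 − 0.5)/(1 − 0.1696) = 0.025 × 0.6021 = 0.0151 km

15 m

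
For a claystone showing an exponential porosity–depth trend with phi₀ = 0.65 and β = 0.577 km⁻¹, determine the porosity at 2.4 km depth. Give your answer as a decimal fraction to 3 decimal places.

0.163

phi = phi₀·exp(−β·d) = 0.65 × exp(−0.577 × 2.4) = 0.65 × exp(−1.385)
  = 0.65 × 0.2504 = 0.1627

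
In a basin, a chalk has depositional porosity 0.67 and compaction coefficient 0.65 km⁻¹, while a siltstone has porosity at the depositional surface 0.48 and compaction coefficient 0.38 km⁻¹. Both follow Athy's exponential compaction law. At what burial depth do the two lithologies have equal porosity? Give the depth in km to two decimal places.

1.24 km

Set φ₀ₐ e^(−kₐd) = φ₀ᵦ e^(−kᵦd) ⇒ ln(φ₀ₐ/φ₀ᵦ) = (kₐ − kᵦ)·d
d = ln(0.67/0.48) / (0.65 − 0.38) = 0.3335 / 0.27 = 1.235 km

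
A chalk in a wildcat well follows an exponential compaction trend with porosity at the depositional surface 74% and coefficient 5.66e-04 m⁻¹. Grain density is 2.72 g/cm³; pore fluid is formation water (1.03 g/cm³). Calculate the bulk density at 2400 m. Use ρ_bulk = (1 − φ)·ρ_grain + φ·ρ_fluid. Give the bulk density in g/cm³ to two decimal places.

Working in km (1 km = 1000 m; β in km⁻¹ = β in m⁻¹ × 1000):
Porosity at depth: phi = 0.74·exp(−0.566×2.4) = 0.74×0.2571 = 0.1902
Bulk density: ρ_b = (1−phi)ρ_g + phi·ρ_f = 0.8098×2.72 + 0.1902×1.03
       = 2.203 + 0.196 = 2.399 g/cm³

2.40 g/cm³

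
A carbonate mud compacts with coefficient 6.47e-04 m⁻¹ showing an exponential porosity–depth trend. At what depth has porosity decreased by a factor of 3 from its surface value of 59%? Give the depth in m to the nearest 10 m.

1700 m

Working in km (1 km = 1000 m; β in km⁻¹ = β in m⁻¹ × 1000):
n/n₀ = 1/3 ⇒ exp(−β·Z) = 1/3 ⇒ Z = ln(3) / β
Z = 1.0986 / 0.647 = 1.698 km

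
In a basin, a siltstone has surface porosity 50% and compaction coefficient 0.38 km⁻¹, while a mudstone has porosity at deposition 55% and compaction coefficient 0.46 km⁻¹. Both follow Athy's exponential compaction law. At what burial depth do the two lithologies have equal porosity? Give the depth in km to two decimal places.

1.19 km

Set phi₀ₐ e^(−kₐz) = phi₀ᵦ e^(−kᵦz) ⇒ ln(phi₀ₐ/phi₀ᵦ) = (kₐ − kᵦ)·z
z = ln(0.5/0.55) / (0.38 − 0.46) = -0.0953 / -0.08 = 1.191 km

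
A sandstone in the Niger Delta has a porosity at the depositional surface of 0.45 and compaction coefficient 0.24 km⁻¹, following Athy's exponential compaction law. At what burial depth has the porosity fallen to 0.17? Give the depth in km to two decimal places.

Invert Athy's law: z = ln(phi₀/phi) / β
z = ln(0.45/0.17) / 0.24 = ln(2.647) / 0.24 = 0.9734 / 0.24 = 4.056 km

4.06 km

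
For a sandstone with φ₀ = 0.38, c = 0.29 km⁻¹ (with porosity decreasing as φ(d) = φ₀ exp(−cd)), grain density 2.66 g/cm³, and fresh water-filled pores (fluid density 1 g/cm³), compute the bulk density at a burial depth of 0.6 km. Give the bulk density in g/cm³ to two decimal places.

Porosity at depth: φ = 0.38·exp(−0.29×0.6) = 0.38×0.8403 = 0.3193
Bulk density: ρ_b = (1−φ)ρ_g + φ·ρ_f = 0.6807×2.66 + 0.3193×1
       = 1.811 + 0.319 = 2.130 g/cm³

2.13 g/cm³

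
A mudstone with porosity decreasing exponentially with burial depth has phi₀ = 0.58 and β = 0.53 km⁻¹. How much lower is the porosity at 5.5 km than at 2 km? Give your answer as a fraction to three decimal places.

phi(2) = 0.58·e^(−0.53×2) = 0.2009
phi(5.5) = 0.58·e^(−0.53×5.5) = 0.0314
Δphi = 0.2009 − 0.0314 = 0.1695

0.170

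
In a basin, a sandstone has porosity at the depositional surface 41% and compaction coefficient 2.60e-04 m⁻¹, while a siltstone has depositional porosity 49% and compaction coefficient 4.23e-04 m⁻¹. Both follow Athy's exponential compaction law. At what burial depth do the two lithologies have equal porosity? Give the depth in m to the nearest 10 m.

1090 m

Working in km (1 km = 1000 m; c in km⁻¹ = c in m⁻¹ × 1000):
Set φ₀ₐ e^(−cₐZ) = φ₀ᵦ e^(−cᵦZ) ⇒ ln(φ₀ₐ/φ₀ᵦ) = (cₐ − cᵦ)·Z
Z = ln(0.41/0.49) / (0.26 − 0.423) = -0.1782 / -0.163 = 1.094 km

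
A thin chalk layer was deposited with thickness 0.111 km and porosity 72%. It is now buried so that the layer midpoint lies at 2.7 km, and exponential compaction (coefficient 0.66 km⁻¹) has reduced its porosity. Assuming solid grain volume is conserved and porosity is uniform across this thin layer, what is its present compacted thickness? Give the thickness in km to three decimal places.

Porosity at 2.7 km: n = 0.72·exp(−0.66×2.7) = 0.1212
Solid-volume conservation: h(1−n) = h₀(1−n₀) ⇒ h = h₀·(1−n₀)/(1−n)
h = 0.111 × (1 − 0.72)/(1 − 0.1212) = 0.111 × 0.3186 = 0.0354 km

0.035 km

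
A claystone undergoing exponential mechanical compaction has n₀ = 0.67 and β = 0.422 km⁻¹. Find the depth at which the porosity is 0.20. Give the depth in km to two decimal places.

2.86 km

Invert Athy's law: z = ln(n₀/n) / β
z = ln(0.67/0.2) / 0.422 = ln(3.35) / 0.422 = 1.2090 / 0.422 = 2.865 km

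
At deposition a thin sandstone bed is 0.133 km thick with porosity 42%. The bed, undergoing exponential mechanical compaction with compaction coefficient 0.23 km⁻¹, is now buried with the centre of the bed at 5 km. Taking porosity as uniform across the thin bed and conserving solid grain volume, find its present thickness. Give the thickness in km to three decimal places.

0.089 km

Porosity at 5 km: phi = 0.42·exp(−0.23×5) = 0.1330
Solid-volume conservation: h(1−phi) = h₀(1−phi₀) ⇒ h = h₀·(1−phi₀)/(1−phi)
h = 0.133 × (1 − 0.42)/(1 − 0.1330) = 0.133 × 0.6690 = 0.0890 km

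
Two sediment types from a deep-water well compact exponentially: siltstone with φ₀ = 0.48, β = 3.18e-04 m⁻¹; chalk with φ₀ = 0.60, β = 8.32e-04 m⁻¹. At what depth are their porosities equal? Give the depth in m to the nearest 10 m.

430 m

Working in km (1 km = 1000 m; β in km⁻¹ = β in m⁻¹ × 1000):
Set φ₀ₐ e^(−βₐz) = φ₀ᵦ e^(−βᵦz) ⇒ ln(φ₀ₐ/φ₀ᵦ) = (βₐ − βᵦ)·z
z = ln(0.48/0.6) / (0.318 − 0.832) = -0.2231 / -0.514 = 0.434 km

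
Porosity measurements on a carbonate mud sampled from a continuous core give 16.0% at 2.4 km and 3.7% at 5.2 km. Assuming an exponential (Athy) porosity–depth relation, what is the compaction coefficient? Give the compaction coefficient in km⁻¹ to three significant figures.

Athy: phi(d) = phi₀ e^(−βd) ⇒ phi₁/phi₂ = e^{β(d₂−d₁)} ⇒ β = ln(phi₁/phi₂)/(d₂−d₁)
β = ln(0.16/0.037) / (5.2 − 2.4) = ln(4.324) / 2.8 = 1.4643 / 2.8 = 0.5229 km⁻¹

0.523 km⁻¹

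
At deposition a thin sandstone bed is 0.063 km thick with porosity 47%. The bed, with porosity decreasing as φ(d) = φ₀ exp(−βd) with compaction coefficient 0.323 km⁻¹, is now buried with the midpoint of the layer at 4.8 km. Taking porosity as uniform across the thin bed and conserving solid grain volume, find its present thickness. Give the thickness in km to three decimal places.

Porosity at 4.8 km: φ = 0.47·exp(−0.323×4.8) = 0.0997
Solid-volume conservation: h(1−φ) = h₀(1−φ₀) ⇒ h = h₀·(1−φ₀)/(1−φ)
h = 0.063 × (1 − 0.47)/(1 − 0.0997) = 0.063 × 0.5887 = 0.0371 km

0.037 km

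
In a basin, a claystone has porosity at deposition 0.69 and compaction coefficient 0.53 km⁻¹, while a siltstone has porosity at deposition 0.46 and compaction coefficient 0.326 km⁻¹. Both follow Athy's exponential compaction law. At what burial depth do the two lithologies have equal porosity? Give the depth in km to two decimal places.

Set φ₀ₐ e^(−cₐZ) = φ₀ᵦ e^(−cᵦZ) ⇒ ln(φ₀ₐ/φ₀ᵦ) = (cₐ − cᵦ)·Z
Z = ln(0.69/0.46) / (0.53 − 0.326) = 0.4055 / 0.204 = 1.988 km

1.99 km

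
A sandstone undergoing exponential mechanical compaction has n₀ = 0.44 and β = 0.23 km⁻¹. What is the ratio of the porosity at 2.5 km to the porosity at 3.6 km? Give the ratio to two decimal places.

1.29

n(z₁)/n(z₂) = e^(−β·z₁)/e^(−β·z₂) = e^{β(z₂−z₁)}
= exp(0.23 × 1.1) = exp(0.253) = 1.2879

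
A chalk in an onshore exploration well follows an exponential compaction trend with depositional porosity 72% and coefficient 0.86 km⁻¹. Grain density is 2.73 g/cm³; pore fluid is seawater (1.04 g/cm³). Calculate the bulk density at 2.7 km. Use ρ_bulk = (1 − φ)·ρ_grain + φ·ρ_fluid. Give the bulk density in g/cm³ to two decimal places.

Porosity at depth: n = 0.72·exp(−0.86×2.7) = 0.72×0.0981 = 0.0706
Bulk density: ρ_b = (1−n)ρ_g + n·ρ_f = 0.9294×2.73 + 0.0706×1.04
       = 2.537 + 0.073 = 2.611 g/cm³

2.61 g/cm³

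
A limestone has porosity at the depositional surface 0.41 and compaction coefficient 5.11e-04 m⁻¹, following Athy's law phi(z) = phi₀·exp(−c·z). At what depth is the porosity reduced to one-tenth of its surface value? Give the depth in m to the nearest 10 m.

4510 m

Working in km (1 km = 1000 m; c in km⁻¹ = c in m⁻¹ × 1000):
phi/phi₀ = 1/10 ⇒ exp(−c·z) = 1/10 ⇒ z = ln(10) / c
z = 2.3026 / 0.511 = 4.506 km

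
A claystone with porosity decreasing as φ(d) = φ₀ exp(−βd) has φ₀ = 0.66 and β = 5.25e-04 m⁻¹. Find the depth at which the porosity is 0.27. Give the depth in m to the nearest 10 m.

1700 m

Working in km (1 km = 1000 m; β in km⁻¹ = β in m⁻¹ × 1000):
Invert Athy's law: d = ln(φ₀/φ) / β
d = ln(0.66/0.27) / 0.525 = ln(2.444) / 0.525 = 0.8938 / 0.525 = 1.703 km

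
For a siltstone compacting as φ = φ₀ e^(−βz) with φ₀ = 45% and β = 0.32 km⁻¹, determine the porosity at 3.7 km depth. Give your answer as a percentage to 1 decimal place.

13.8%

φ = φ₀·exp(−β·z) = 0.45 × exp(−0.32 × 3.7) = 0.45 × exp(−1.184)
  = 0.45 × 0.3061 = 0.1377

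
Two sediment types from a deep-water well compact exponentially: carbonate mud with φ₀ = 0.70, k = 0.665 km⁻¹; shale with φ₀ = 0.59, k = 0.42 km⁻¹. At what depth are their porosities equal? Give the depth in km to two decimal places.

Set φ₀ₐ e^(−kₐz) = φ₀ᵦ e^(−kᵦz) ⇒ ln(φ₀ₐ/φ₀ᵦ) = (kₐ − kᵦ)·z
z = ln(0.7/0.59) / (0.665 − 0.42) = 0.1710 / 0.245 = 0.698 km

0.70 km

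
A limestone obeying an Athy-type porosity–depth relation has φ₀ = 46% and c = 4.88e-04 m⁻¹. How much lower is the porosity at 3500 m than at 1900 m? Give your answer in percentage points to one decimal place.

Working in km (1 km = 1000 m; c in km⁻¹ = c in m⁻¹ × 1000):
φ(1.9) = 0.46·e^(−0.488×1.9) = 0.1820
φ(3.5) = 0.46·e^(−0.488×3.5) = 0.0834
Δφ = 0.1820 − 0.0834 = 0.0986

9.9 percentage points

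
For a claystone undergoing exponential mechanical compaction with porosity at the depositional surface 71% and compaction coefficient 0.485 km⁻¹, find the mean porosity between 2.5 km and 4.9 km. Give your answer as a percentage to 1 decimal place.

12.5%

⟨φ⟩ = (1/(z₂−z₁)) ∫ φ₀ e^(−kz) dz = φ₀·(e^(−k·z₁) − e^(−k·z₂)) / (k·(z₂−z₁))
e^(−0.485×2.5) = 0.2975; e^(−0.485×4.9) = 0.0929
⟨φ⟩ = 0.71 × (0.2975 − 0.0929) / (0.485 × 2.4) = 0.71 × 0.1758 = 0.1248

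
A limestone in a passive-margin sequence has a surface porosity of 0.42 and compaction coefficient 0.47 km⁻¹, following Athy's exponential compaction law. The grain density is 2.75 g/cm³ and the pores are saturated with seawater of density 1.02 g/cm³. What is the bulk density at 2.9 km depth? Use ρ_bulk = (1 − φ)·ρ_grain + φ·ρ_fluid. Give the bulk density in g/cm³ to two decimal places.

2.56 g/cm³

Porosity at depth: φ = 0.42·exp(−0.47×2.9) = 0.42×0.2559 = 0.1075
Bulk density: ρ_b = (1−φ)ρ_g + φ·ρ_f = 0.8925×2.75 + 0.1075×1.02
       = 2.454 + 0.110 = 2.564 g/cm³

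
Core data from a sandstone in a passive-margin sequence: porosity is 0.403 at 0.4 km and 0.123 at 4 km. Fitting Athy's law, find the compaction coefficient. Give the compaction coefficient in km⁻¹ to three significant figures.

0.330 km⁻¹

Athy: φ(z) = φ₀ e^(−cz) ⇒ φ₁/φ₂ = e^{c(z₂−z₁)} ⇒ c = ln(φ₁/φ₂)/(z₂−z₁)
c = ln(0.403/0.123) / (4 − 0.4) = ln(3.276) / 3.6 = 1.1868 / 3.6 = 0.3297 km⁻¹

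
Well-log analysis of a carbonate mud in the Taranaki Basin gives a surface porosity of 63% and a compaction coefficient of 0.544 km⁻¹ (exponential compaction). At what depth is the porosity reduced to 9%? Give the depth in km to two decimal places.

3.58 km

Invert Athy's law: z = ln(phi₀/phi) / c
z = ln(0.63/0.09) / 0.544 = ln(7) / 0.544 = 1.9459 / 0.544 = 3.577 km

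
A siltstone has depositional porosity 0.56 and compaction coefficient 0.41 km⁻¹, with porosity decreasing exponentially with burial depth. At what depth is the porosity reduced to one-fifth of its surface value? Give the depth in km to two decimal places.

phi/phi₀ = 1/5 ⇒ exp(−β·z) = 1/5 ⇒ z = ln(5) / β
z = 1.6094 / 0.41 = 3.925 km

3.93 km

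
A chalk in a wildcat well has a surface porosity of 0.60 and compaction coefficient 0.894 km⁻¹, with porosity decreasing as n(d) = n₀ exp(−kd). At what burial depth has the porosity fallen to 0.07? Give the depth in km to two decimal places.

2.40 km

Invert Athy's law: d = ln(n₀/n) / k
d = ln(0.6/0.07) / 0.894 = ln(8.571) / 0.894 = 2.1484 / 0.894 = 2.403 km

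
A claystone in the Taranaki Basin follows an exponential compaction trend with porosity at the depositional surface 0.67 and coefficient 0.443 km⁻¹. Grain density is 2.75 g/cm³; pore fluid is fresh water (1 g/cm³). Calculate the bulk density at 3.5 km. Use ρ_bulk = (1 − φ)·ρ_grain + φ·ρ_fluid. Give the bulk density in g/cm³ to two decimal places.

Porosity at depth: phi = 0.67·exp(−0.443×3.5) = 0.67×0.2121 = 0.1421
Bulk density: ρ_b = (1−phi)ρ_g + phi·ρ_f = 0.8579×2.75 + 0.1421×1
       = 2.359 + 0.142 = 2.501 g/cm³

2.50 g/cm³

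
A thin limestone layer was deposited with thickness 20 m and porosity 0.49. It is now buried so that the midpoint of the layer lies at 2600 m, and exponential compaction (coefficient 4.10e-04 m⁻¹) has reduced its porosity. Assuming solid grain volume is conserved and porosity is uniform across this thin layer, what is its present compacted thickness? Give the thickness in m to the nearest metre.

Working in km (1 km = 1000 m; β in km⁻¹ = β in m⁻¹ × 1000):
Porosity at 2.6 km: n = 0.49·exp(−0.41×2.6) = 0.1687
Solid-volume conservation: h(1−n) = h₀(1−n₀) ⇒ h = h₀·(1−n₀)/(1−n)
h = 0.02 × (1 − 0.49)/(1 − 0.1687) = 0.02 × 0.6135 = 0.0123 km

12 m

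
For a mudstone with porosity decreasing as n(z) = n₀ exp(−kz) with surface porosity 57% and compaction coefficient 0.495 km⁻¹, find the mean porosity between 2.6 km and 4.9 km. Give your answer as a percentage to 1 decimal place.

⟨n⟩ = (1/(z₂−z₁)) ∫ n₀ e^(−kz) dz = n₀·(e^(−k·z₁) − e^(−k·z₂)) / (k·(z₂−z₁))
e^(−0.495×2.6) = 0.2761; e^(−0.495×4.9) = 0.0884
⟨n⟩ = 0.57 × (0.2761 − 0.0884) / (0.495 × 2.3) = 0.57 × 0.1648 = 0.0940

9.4%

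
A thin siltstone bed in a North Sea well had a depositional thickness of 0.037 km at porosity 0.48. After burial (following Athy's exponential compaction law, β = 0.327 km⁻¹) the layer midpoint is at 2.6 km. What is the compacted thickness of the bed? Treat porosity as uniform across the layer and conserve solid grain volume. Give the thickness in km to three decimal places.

0.024 km

Porosity at 2.6 km: n = 0.48·exp(−0.327×2.6) = 0.2051
Solid-volume conservation: h(1−n) = h₀(1−n₀) ⇒ h = h₀·(1−n₀)/(1−n)
h = 0.037 × (1 − 0.48)/(1 − 0.2051) = 0.037 × 0.6542 = 0.0242 km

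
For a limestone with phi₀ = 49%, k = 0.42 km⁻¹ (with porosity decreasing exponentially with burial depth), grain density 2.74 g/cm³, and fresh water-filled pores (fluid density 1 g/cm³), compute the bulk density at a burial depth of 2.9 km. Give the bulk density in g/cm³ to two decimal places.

2.49 g/cm³

Porosity at depth: phi = 0.49·exp(−0.42×2.9) = 0.49×0.2958 = 0.1450
Bulk density: ρ_b = (1−phi)ρ_g + phi·ρ_f = 0.8550×2.74 + 0.1450×1
       = 2.343 + 0.145 = 2.488 g/cm³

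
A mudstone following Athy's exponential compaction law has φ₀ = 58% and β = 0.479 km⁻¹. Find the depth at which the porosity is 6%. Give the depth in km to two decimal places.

Invert Athy's law: d = ln(φ₀/φ) / β
d = ln(0.58/0.06) / 0.479 = ln(9.667) / 0.479 = 2.2687 / 0.479 = 4.736 km

4.74 km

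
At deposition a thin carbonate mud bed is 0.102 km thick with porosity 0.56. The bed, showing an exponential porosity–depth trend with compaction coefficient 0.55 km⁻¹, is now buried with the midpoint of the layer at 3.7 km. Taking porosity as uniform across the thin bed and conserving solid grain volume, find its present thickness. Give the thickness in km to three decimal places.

0.048 km

Porosity at 3.7 km: φ = 0.56·exp(−0.55×3.7) = 0.0732
Solid-volume conservation: h(1−φ) = h₀(1−φ₀) ⇒ h = h₀·(1−φ₀)/(1−φ)
h = 0.102 × (1 − 0.56)/(1 − 0.0732) = 0.102 × 0.4747 = 0.0484 km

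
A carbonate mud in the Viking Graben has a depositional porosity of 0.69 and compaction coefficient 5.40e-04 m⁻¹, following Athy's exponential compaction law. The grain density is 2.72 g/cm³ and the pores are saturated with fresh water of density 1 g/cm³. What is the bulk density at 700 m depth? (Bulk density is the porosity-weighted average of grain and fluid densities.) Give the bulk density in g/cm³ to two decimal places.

Working in km (1 km = 1000 m; k in km⁻¹ = k in m⁻¹ × 1000):
Porosity at depth: n = 0.69·exp(−0.54×0.7) = 0.69×0.6852 = 0.4728
Bulk density: ρ_b = (1−n)ρ_g + n·ρ_f = 0.5272×2.72 + 0.4728×1
       = 1.434 + 0.473 = 1.907 g/cm³

1.91 g/cm³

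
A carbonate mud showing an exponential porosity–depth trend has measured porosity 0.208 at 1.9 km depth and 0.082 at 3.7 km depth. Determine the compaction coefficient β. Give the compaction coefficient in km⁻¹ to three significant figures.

0.517 km⁻¹

Athy: n(z) = n₀ e^(−βz) ⇒ n₁/n₂ = e^{β(z₂−z₁)} ⇒ β = ln(n₁/n₂)/(z₂−z₁)
β = ln(0.208/0.082) / (3.7 − 1.9) = ln(2.537) / 1.8 = 0.9308 / 1.8 = 0.5171 km⁻¹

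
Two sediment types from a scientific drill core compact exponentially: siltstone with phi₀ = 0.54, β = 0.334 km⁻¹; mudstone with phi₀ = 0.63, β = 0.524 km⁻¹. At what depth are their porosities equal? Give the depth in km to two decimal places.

Set phi₀ₐ e^(−βₐd) = phi₀ᵦ e^(−βᵦd) ⇒ ln(phi₀ₐ/phi₀ᵦ) = (βₐ − βᵦ)·d
d = ln(0.54/0.63) / (0.334 − 0.524) = -0.1542 / -0.19 = 0.811 km

0.81 km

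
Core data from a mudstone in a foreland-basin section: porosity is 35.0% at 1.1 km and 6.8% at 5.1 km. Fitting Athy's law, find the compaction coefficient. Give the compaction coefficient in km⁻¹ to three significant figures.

0.410 km⁻¹

Athy: φ(Z) = φ₀ e^(−βZ) ⇒ φ₁/φ₂ = e^{β(Z₂−Z₁)} ⇒ β = ln(φ₁/φ₂)/(Z₂−Z₁)
β = ln(0.35/0.068) / (5.1 − 1.1) = ln(5.147) / 4 = 1.6384 / 4 = 0.4096 km⁻¹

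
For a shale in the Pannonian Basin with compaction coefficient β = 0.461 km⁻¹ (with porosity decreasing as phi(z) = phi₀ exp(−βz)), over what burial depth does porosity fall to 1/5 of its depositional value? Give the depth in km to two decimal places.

phi/phi₀ = 1/5 ⇒ exp(−β·z) = 1/5 ⇒ z = ln(5) / β
z = 1.6094 / 0.461 = 3.491 km

3.49 km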